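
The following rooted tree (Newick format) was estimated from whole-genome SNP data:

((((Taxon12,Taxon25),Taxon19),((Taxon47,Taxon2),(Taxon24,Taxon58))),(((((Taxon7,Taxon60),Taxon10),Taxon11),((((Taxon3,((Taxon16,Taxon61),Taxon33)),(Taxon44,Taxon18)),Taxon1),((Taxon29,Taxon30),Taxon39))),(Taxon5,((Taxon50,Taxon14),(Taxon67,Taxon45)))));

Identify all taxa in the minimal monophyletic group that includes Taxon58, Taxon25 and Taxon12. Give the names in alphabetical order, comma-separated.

Tracing Taxon58: it sits inside (Taxon24,Taxon58).
Tracing Taxon25: it sits inside (Taxon12,Taxon25).
Tracing Taxon12: it sits inside (Taxon12,Taxon25).
The smallest clade enclosing all 3 is (((Taxon12,Taxon25),Taxon19),((Taxon47,Taxon2),(Taxon24,Taxon58))); the answer is its 7 terminal taxa in alphabetical order.

Taxon12, Taxon19, Taxon2, Taxon24, Taxon25, Taxon47, Taxon58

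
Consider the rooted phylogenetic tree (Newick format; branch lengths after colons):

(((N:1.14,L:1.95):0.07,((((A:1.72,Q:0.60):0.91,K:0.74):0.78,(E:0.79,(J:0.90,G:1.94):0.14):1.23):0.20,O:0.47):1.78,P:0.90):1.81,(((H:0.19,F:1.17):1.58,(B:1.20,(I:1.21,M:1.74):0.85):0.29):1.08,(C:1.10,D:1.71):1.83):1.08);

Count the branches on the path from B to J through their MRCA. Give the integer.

10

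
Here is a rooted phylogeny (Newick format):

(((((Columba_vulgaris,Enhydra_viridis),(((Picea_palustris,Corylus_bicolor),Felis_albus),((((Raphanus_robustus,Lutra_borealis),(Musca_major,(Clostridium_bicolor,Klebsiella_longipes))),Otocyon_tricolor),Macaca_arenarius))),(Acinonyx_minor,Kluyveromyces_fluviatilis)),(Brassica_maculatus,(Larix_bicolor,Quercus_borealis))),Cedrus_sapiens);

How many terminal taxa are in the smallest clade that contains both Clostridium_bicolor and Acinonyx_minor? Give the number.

The MRCA of Clostridium_bicolor and Acinonyx_minor is the node subtending (((Columba_vulgaris,Enhydra_viridis),(((Picea_palustris,Corylus_bicolor),Felis_albus),((((Raphanus_robustus,Lutra_borealis),(Musca_major,(Clostridium_bicolor,Klebsiella_longipes))),Otocyon_tricolor),Macaca_arenarius))),(Acinonyx_minor,Kluyveromyces_fluviatilis)).
That clade contains 14 terminal taxa: Acinonyx_minor, Clostridium_bicolor, Columba_vulgaris, Corylus_bicolor, Enhydra_viridis, Felis_albus, Klebsiella_longipes, Kluyveromyces_fluviatilis, Lutra_borealis, Macaca_arenarius, Musca_major, Otocyon_tricolor, Picea_palustris, Raphanus_robustus.

14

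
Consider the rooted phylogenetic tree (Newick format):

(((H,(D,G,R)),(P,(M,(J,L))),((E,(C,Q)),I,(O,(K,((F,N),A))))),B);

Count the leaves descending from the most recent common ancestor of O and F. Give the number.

The MRCA of O and F is the node subtending (O,(K,((F,N),A))).
That clade contains 5 terminal taxa: A, F, K, N, O.

5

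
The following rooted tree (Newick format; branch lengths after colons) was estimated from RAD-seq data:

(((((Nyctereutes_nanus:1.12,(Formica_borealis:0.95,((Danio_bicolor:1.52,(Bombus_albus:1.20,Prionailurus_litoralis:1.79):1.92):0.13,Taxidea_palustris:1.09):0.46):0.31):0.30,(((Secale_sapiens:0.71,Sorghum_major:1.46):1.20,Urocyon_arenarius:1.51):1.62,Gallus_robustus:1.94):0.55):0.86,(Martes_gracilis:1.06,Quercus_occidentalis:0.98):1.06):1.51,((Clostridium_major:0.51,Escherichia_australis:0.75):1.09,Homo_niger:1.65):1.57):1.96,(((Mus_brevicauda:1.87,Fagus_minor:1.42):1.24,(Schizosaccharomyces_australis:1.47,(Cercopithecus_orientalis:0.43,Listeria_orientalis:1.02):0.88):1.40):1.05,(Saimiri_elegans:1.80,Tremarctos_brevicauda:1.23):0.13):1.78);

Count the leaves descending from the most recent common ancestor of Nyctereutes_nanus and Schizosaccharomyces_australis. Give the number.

The MRCA of Nyctereutes_nanus and Schizosaccharomyces_australis is the root, so the clade is the entire tree.
That clade contains 22 terminal taxa: Bombus_albus, Cercopithecus_orientalis, Clostridium_major, Danio_bicolor, Escherichia_australis, Fagus_minor, Formica_borealis, Gallus_robustus, Homo_niger, Listeria_orientalis, Martes_gracilis, Mus_brevicauda, Nyctereutes_nanus, Prionailurus_litoralis, Quercus_occidentalis, Saimiri_elegans, Schizosaccharomyces_australis, Secale_sapiens, Sorghum_major, Taxidea_palustris, Tremarctos_brevicauda, Urocyon_arenarius.

22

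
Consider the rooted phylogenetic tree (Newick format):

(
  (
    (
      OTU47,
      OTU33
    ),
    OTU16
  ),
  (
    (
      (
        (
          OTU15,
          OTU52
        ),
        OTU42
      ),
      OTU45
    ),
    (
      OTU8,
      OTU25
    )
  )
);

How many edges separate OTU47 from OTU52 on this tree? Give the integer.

8

The MRCA of OTU47 and OTU52 is the root of the tree.
From OTU47 up to that node: 3 branches. From OTU52 up to the same node: 5 branches. Total: 3 + 5 = 8.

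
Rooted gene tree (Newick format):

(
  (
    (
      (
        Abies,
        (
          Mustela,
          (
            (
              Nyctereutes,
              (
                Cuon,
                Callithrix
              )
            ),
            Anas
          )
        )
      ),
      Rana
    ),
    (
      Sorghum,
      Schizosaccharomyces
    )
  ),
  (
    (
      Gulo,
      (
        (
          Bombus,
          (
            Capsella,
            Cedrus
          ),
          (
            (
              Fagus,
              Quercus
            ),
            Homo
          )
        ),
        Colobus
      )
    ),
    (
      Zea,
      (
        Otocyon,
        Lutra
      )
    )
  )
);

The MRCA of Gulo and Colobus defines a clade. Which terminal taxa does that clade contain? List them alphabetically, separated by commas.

Tracing Gulo: it sits inside (Gulo,((Bombus,(Capsella,Cedrus),((Fagus,Quercus),Homo)),Colobus)).
Tracing Colobus: it sits inside ((Bombus,(Capsella,Cedrus),((Fagus,Quercus),Homo)),Colobus).
The smallest clade enclosing both is (Gulo,((Bombus,(Capsella,Cedrus),((Fagus,Quercus),Homo)),Colobus)); the answer is its 8 terminal taxa in alphabetical order.

Bombus, Capsella, Cedrus, Colobus, Fagus, Gulo, Homo, Quercus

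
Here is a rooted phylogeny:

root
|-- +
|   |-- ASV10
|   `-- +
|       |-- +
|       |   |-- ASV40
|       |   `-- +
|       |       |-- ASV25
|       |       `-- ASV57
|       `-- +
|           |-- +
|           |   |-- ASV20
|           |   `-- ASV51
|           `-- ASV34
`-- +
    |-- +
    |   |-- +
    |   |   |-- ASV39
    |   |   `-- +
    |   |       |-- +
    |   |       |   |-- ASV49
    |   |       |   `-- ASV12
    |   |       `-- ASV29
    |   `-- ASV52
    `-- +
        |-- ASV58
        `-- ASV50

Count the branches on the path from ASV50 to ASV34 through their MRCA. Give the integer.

The MRCA of ASV50 and ASV34 is the root of the tree.
From ASV50 up to that node: 3 branches. From ASV34 up to the same node: 4 branches. Total: 3 + 4 = 7.

7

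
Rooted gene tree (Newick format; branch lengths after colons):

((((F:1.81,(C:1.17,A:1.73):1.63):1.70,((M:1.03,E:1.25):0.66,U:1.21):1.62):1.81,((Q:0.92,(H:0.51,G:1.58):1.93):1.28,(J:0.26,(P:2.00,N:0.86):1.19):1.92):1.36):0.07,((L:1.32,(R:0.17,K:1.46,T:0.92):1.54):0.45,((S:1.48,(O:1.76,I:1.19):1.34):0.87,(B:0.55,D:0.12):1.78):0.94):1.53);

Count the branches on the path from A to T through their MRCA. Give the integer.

The MRCA of A and T is the root of the tree.
From A up to that node: 5 branches. From T up to the same node: 4 branches. Total: 5 + 4 = 9.

9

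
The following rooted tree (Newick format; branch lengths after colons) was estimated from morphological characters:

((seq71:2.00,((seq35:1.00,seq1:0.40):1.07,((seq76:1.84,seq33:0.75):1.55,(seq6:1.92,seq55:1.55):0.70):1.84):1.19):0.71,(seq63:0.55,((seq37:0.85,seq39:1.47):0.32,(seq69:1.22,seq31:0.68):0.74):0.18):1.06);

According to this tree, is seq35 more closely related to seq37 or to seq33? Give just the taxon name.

seq33

The MRCA of seq35 and seq33 subtends ((seq35,seq1),((seq76,seq33),(seq6,seq55))) (6 taxa).
The MRCA of seq35 and seq37 is the root, subtending the entire tree (12 taxa).
The first is nested inside the second, so seq35 shares a more recent common ancestor with seq33.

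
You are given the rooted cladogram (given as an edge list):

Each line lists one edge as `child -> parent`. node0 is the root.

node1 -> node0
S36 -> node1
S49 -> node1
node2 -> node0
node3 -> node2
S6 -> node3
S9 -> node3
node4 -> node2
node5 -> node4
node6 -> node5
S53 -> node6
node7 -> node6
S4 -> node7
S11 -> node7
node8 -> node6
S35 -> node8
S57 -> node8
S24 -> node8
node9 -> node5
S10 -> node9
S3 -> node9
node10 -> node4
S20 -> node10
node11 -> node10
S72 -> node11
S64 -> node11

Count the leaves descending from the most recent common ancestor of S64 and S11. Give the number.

The MRCA of S64 and S11 is the node subtending (((S53,(S4,S11),(S35,S57,S24)),(S10,S3)),(S20,(S72,S64))).
That clade contains 11 terminal taxa: S10, S11, S20, S24, S3, S35, S4, S53, S57, S64, S72.

11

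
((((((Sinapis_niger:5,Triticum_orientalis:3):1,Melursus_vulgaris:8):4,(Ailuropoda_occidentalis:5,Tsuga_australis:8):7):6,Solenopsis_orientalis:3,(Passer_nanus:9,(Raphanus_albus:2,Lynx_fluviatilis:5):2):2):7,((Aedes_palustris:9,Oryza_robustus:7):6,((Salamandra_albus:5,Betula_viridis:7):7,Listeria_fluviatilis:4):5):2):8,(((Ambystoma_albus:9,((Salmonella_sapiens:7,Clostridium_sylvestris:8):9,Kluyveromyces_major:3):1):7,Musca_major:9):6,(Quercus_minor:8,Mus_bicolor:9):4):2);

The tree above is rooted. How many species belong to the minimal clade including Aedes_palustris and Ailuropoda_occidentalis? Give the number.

14

The MRCA of Aedes_palustris and Ailuropoda_occidentalis is the node subtending (((((Sinapis_niger,Triticum_orientalis),Melursus_vulgaris),(Ailuropoda_occidentalis,Tsuga_australis)),Solenopsis_orientalis,(Passer_nanus,(Raphanus_albus,Lynx_fluviatilis))),((Aedes_palustris,Oryza_robustus),((Salamandra_albus,Betula_viridis),Listeria_fluviatilis))).
That clade contains 14 terminal taxa: Aedes_palustris, Ailuropoda_occidentalis, Betula_viridis, Listeria_fluviatilis, Lynx_fluviatilis, Melursus_vulgaris, Oryza_robustus, Passer_nanus, Raphanus_albus, Salamandra_albus, Sinapis_niger, Solenopsis_orientalis, Triticum_orientalis, Tsuga_australis.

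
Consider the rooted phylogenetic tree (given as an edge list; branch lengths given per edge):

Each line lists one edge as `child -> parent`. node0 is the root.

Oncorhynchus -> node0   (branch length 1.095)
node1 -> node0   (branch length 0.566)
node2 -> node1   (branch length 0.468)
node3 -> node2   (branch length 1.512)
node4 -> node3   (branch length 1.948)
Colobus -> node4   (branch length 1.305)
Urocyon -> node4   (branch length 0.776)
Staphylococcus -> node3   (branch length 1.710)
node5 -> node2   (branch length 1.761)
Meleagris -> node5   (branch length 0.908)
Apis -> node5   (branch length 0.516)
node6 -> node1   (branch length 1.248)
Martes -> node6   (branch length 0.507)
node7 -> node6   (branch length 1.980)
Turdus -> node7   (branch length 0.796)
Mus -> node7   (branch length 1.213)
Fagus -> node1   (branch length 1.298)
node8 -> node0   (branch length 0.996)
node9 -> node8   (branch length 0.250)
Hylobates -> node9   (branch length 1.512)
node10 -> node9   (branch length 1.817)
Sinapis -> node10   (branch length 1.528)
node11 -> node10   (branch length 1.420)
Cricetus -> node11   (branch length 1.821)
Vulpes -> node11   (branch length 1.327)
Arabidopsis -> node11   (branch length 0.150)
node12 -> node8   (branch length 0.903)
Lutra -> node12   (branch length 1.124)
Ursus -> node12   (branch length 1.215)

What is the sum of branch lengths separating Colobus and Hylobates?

8.557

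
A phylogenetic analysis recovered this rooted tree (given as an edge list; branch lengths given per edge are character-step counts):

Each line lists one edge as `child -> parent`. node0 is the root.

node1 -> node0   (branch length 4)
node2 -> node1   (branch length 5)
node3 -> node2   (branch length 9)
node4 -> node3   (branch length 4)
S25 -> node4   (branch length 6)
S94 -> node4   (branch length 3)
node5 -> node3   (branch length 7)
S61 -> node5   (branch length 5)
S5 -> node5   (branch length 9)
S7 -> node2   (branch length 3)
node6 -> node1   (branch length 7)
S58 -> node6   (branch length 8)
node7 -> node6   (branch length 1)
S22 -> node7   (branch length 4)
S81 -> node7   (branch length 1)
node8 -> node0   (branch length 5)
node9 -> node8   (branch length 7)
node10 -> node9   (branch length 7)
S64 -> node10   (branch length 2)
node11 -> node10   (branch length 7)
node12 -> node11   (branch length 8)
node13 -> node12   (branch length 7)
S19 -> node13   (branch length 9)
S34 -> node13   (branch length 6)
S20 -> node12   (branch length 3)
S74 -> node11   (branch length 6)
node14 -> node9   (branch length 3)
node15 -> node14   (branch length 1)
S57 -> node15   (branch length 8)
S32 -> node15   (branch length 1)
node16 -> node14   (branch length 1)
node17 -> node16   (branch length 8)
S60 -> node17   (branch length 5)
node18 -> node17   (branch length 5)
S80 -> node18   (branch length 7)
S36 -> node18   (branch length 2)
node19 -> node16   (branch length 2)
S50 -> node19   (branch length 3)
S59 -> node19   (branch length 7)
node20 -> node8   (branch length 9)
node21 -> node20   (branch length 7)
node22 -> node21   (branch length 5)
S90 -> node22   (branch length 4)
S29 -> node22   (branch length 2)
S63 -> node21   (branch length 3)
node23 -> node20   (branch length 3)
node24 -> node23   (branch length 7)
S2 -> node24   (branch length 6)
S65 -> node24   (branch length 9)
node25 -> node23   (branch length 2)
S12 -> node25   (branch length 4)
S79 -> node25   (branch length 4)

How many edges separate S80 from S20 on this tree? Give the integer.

The MRCA of S80 and S20 is the node subtending ((S64,(((S19,S34),S20),S74)),((S57,S32),((S60,(S80,S36)),(S50,S59)))).
From S80 up to that node: 5 branches. From S20 up to the same node: 4 branches. Total: 5 + 4 = 9.

9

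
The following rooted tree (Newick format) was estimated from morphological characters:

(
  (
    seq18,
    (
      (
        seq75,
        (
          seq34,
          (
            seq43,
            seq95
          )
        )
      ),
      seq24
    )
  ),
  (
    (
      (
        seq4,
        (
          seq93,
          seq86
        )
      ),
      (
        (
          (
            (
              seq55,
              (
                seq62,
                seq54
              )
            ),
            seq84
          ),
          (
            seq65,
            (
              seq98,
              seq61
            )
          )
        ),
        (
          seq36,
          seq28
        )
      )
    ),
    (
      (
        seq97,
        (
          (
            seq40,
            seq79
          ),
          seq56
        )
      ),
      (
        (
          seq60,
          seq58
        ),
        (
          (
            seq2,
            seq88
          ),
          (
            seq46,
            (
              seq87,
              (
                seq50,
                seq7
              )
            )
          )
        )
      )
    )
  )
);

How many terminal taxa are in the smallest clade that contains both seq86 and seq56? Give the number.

24

The MRCA of seq86 and seq56 is the node subtending (((seq4,(seq93,seq86)),((((seq55,(seq62,seq54)),seq84),(seq65,(seq98,seq61))),(seq36,seq28))),((seq97,((seq40,seq79),seq56)),((seq60,seq58),((seq2,seq88),(seq46,(seq87,(seq50,seq7))))))).
That clade contains 24 terminal taxa: seq2, seq28, seq36, seq4, seq40, seq46, seq50, seq54, seq55, seq56, seq58, seq60, seq61, seq62, seq65, seq7, seq79, seq84, seq86, seq87, seq88, seq93, seq97, seq98.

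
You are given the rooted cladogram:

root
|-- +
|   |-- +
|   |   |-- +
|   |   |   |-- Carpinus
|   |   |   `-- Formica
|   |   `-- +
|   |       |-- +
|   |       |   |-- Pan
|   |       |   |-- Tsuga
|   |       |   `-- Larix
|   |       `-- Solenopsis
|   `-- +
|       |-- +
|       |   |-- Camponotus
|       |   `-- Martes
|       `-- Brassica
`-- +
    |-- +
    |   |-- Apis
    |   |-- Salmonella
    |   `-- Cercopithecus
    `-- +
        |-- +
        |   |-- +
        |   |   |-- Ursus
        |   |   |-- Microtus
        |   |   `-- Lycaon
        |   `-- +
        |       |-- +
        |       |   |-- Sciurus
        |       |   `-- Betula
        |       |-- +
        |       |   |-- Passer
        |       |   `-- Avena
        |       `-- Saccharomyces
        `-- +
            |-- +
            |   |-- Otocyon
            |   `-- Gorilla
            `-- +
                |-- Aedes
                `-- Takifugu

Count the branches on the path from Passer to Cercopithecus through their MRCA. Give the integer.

The MRCA of Passer and Cercopithecus is the node subtending ((Apis,Salmonella,Cercopithecus),(((Ursus,Microtus,Lycaon),((Sciurus,Betula),(Passer,Avena),Saccharomyces)),((Otocyon,Gorilla),(Aedes,Takifugu)))).
From Passer up to that node: 5 branches. From Cercopithecus up to the same node: 2 branches. Total: 5 + 2 = 7.

7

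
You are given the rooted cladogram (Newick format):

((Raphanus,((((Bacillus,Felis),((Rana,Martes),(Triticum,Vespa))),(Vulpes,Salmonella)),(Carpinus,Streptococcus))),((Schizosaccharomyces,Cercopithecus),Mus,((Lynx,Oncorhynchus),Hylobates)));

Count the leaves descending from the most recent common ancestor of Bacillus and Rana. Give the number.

The MRCA of Bacillus and Rana is the node subtending ((Bacillus,Felis),((Rana,Martes),(Triticum,Vespa))).
That clade contains 6 terminal taxa: Bacillus, Felis, Martes, Rana, Triticum, Vespa.

6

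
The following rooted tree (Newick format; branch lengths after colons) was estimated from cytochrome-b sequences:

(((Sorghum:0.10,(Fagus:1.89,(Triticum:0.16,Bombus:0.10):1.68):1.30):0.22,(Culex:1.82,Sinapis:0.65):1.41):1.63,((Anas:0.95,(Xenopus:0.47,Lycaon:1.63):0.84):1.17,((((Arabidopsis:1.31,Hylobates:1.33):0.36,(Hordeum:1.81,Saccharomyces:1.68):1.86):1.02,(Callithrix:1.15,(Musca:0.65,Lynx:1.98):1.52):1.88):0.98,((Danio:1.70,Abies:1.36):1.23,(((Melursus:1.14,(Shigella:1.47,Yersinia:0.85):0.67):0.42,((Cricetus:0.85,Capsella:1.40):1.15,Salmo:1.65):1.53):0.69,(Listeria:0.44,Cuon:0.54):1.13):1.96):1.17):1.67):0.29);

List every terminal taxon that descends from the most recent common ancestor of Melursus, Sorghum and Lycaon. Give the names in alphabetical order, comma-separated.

Tracing Melursus: it sits inside (Melursus,(Shigella,Yersinia)).
Tracing Sorghum: it sits inside (Sorghum,(Fagus,(Triticum,Bombus))).
Tracing Lycaon: it sits inside (Xenopus,Lycaon).
The smallest clade enclosing all 3 is the whole tree (their MRCA is the root), so the answer is all 26 tips in alphabetical order.

Abies, Anas, Arabidopsis, Bombus, Callithrix, Capsella, Cricetus, Culex, Cuon, Danio, Fagus, Hordeum, Hylobates, Listeria, Lycaon, Lynx, Melursus, Musca, Saccharomyces, Salmo, Shigella, Sinapis, Sorghum, Triticum, Xenopus, Yersinia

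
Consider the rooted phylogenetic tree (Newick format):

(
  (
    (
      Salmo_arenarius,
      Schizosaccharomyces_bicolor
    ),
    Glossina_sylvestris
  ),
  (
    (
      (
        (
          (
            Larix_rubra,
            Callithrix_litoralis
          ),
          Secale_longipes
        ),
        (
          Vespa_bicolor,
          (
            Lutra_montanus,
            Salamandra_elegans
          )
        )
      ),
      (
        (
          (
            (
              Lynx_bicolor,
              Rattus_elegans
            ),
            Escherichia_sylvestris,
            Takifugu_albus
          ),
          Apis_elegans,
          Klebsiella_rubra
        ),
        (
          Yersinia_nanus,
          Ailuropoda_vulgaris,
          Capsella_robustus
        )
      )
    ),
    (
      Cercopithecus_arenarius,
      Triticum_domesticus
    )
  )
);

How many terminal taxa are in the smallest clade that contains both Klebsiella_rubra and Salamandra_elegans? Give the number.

The MRCA of Klebsiella_rubra and Salamandra_elegans is the node subtending ((((Larix_rubra,Callithrix_litoralis),Secale_longipes),(Vespa_bicolor,(Lutra_montanus,Salamandra_elegans))),((((Lynx_bicolor,Rattus_elegans),Escherichia_sylvestris,Takifugu_albus),Apis_elegans,Klebsiella_rubra),(Yersinia_nanus,Ailuropoda_vulgaris,Capsella_robustus))).
That clade contains 15 terminal taxa: Ailuropoda_vulgaris, Apis_elegans, Callithrix_litoralis, Capsella_robustus, Escherichia_sylvestris, Klebsiella_rubra, Larix_rubra, Lutra_montanus, Lynx_bicolor, Rattus_elegans, Salamandra_elegans, Secale_longipes, Takifugu_albus, Vespa_bicolor, Yersinia_nanus.

15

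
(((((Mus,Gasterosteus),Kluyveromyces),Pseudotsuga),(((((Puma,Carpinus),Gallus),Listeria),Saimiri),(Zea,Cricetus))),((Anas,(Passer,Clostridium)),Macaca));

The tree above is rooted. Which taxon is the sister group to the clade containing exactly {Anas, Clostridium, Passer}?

Macaca

The clade containing exactly {Anas, Clostridium, Passer} attaches to the tree at the node subtending ((Anas,(Passer,Clostridium)),Macaca).
The other lineage descending from that same node — the sister group — is the single tip Macaca.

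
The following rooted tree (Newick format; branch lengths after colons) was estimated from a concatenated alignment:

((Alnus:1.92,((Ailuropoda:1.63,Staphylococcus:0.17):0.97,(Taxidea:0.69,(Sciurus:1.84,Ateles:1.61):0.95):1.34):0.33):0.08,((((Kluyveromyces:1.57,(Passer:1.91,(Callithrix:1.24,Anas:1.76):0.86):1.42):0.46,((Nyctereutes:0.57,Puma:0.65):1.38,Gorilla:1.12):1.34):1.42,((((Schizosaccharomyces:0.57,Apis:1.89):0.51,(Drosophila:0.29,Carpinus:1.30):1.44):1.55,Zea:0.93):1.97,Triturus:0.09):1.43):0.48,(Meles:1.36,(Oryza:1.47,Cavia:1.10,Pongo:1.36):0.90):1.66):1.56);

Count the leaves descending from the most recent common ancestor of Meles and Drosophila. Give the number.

The MRCA of Meles and Drosophila is the node subtending ((((Kluyveromyces,(Passer,(Callithrix,Anas))),((Nyctereutes,Puma),Gorilla)),((((Schizosaccharomyces,Apis),(Drosophila,Carpinus)),Zea),Triturus)),(Meles,(Oryza,Cavia,Pongo))).
That clade contains 17 terminal taxa: Anas, Apis, Callithrix, Carpinus, Cavia, Drosophila, Gorilla, Kluyveromyces, Meles, Nyctereutes, Oryza, Passer, Pongo, Puma, Schizosaccharomyces, Triturus, Zea.

17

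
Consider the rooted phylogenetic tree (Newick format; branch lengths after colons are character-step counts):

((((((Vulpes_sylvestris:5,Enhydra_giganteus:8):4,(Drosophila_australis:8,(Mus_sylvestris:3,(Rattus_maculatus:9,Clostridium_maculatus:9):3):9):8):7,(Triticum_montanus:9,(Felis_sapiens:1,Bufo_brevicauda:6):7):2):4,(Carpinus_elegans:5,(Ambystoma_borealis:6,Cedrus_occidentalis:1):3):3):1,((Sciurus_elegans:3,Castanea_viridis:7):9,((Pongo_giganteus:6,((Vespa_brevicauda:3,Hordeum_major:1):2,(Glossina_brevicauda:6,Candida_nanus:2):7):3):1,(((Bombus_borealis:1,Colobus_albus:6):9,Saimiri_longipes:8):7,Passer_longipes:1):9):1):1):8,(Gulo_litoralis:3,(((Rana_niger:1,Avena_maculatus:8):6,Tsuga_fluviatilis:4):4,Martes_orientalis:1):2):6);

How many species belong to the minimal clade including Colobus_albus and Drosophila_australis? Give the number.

The MRCA of Colobus_albus and Drosophila_australis is the node subtending (((((Vulpes_sylvestris,Enhydra_giganteus),(Drosophila_australis,(Mus_sylvestris,(Rattus_maculatus,Clostridium_maculatus)))),(Triticum_montanus,(Felis_sapiens,Bufo_brevicauda))),(Carpinus_elegans,(Ambystoma_borealis,Cedrus_occidentalis))),((Sciurus_elegans,Castanea_viridis),((Pongo_giganteus,((Vespa_brevicauda,Hordeum_major),(Glossina_brevicauda,Candida_nanus))),(((Bombus_borealis,Colobus_albus),Saimiri_longipes),Passer_longipes)))).
That clade contains 23 terminal taxa: Ambystoma_borealis, Bombus_borealis, Bufo_brevicauda, Candida_nanus, Carpinus_elegans, Castanea_viridis, Cedrus_occidentalis, Clostridium_maculatus, Colobus_albus, Drosophila_australis, Enhydra_giganteus, Felis_sapiens, Glossina_brevicauda, Hordeum_major, Mus_sylvestris, Passer_longipes, Pongo_giganteus, Rattus_maculatus, Saimiri_longipes, Sciurus_elegans, Triticum_montanus, Vespa_brevicauda, Vulpes_sylvestris.

23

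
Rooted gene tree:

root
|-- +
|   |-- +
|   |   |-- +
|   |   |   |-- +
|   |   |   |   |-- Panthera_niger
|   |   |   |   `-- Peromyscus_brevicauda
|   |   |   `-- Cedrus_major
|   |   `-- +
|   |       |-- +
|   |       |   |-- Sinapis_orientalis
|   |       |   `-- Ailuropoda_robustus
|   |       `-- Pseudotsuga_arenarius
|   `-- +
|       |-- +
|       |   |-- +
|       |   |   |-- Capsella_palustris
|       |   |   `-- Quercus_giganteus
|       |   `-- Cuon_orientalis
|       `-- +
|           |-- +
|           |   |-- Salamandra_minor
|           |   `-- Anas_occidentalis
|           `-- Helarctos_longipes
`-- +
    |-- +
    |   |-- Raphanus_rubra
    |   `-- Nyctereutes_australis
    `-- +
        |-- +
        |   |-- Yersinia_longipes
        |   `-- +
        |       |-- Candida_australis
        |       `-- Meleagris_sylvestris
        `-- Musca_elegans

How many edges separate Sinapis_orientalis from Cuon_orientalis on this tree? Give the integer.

The MRCA of Sinapis_orientalis and Cuon_orientalis is the node subtending ((((Panthera_niger,Peromyscus_brevicauda),Cedrus_major),((Sinapis_orientalis,Ailuropoda_robustus),Pseudotsuga_arenarius)),(((Capsella_palustris,Quercus_giganteus),Cuon_orientalis),((Salamandra_minor,Anas_occidentalis),Helarctos_longipes))).
From Sinapis_orientalis up to that node: 4 branches. From Cuon_orientalis up to the same node: 3 branches. Total: 4 + 3 = 7.

7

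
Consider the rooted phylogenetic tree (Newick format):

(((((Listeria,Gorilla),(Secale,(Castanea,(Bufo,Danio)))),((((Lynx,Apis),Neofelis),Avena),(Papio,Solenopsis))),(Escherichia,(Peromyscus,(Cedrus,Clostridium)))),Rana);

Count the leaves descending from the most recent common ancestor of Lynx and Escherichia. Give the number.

The MRCA of Lynx and Escherichia is the node subtending ((((Listeria,Gorilla),(Secale,(Castanea,(Bufo,Danio)))),((((Lynx,Apis),Neofelis),Avena),(Papio,Solenopsis))),(Escherichia,(Peromyscus,(Cedrus,Clostridium)))).
That clade contains 16 terminal taxa: Apis, Avena, Bufo, Castanea, Cedrus, Clostridium, Danio, Escherichia, Gorilla, Listeria, Lynx, Neofelis, Papio, Peromyscus, Secale, Solenopsis.

16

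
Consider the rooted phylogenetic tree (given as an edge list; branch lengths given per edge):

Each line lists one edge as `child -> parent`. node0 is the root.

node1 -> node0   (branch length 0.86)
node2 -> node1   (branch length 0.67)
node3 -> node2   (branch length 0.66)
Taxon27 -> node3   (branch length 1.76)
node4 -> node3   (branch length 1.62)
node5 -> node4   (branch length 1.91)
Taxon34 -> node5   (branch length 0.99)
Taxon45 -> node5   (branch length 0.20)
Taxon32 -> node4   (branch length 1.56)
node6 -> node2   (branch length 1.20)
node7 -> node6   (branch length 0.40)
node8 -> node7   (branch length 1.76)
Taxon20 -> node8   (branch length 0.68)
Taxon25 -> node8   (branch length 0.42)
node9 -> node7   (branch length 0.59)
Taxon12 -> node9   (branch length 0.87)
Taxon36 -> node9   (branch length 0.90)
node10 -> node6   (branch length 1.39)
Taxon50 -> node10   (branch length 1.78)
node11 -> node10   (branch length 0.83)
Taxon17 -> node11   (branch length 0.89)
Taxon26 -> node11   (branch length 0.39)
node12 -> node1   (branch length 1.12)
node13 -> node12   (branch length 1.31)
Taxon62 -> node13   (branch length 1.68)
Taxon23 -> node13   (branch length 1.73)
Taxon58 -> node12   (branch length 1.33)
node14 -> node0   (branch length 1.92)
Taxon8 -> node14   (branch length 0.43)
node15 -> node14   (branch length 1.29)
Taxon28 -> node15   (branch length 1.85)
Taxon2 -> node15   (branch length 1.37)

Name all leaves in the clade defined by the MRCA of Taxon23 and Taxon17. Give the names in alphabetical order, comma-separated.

Tracing Taxon23: it sits inside (Taxon62,Taxon23).
Tracing Taxon17: it sits inside (Taxon17,Taxon26).
The smallest clade enclosing both is (((Taxon27,((Taxon34,Taxon45),Taxon32)),(((Taxon20,Taxon25),(Taxon12,Taxon36)),(Taxon50,(Taxon17,Taxon26)))),((Taxon62,Taxon23),Taxon58)); the answer is its 14 terminal taxa in alphabetical order.

Taxon12, Taxon17, Taxon20, Taxon23, Taxon25, Taxon26, Taxon27, Taxon32, Taxon34, Taxon36, Taxon45, Taxon50, Taxon58, Taxon62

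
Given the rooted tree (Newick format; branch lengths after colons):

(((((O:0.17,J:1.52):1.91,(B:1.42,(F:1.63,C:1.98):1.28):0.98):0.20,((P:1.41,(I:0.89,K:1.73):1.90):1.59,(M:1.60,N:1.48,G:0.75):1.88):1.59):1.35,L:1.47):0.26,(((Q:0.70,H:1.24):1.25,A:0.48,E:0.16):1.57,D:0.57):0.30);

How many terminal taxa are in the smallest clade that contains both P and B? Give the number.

The MRCA of P and B is the node subtending (((O,J),(B,(F,C))),((P,(I,K)),(M,N,G))).
That clade contains 11 terminal taxa: B, C, F, G, I, J, K, M, N, O, P.

11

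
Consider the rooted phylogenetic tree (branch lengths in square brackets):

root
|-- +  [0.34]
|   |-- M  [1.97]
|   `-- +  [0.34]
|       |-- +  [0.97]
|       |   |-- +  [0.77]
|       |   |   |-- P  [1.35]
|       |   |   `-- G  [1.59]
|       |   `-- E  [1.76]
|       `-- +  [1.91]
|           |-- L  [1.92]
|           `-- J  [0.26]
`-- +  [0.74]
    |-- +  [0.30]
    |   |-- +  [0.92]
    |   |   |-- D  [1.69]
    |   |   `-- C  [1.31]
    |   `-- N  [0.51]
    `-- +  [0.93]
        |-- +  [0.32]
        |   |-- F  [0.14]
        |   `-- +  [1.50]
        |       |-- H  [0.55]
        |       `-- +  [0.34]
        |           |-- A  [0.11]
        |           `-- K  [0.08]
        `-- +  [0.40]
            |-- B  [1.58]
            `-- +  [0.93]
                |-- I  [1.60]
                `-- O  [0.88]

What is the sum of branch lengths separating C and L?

7.78

The path runs C → … → MRCA → … → L; the MRCA is the root of the tree.
Branch lengths along that path: 1.31 + 0.92 + 0.30 + 0.74 + 0.34 + 0.34 + 1.91 + 1.92 = 7.78.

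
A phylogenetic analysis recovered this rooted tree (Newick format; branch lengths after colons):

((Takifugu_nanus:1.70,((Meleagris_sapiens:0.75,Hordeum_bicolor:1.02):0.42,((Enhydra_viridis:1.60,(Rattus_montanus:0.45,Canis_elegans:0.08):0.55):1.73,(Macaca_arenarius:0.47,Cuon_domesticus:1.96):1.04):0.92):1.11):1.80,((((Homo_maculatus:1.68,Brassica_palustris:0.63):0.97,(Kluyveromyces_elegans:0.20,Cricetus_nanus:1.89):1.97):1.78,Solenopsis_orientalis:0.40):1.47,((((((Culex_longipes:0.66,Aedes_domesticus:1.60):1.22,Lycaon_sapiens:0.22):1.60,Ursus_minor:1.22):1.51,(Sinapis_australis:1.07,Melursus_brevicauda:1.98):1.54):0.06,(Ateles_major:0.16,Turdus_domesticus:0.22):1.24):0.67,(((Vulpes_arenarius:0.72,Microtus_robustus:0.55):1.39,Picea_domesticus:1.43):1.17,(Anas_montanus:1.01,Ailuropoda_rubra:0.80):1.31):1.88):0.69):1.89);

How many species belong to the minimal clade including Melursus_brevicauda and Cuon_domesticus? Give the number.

The MRCA of Melursus_brevicauda and Cuon_domesticus is the root, so the clade is the entire tree.
That clade contains 26 terminal taxa: Aedes_domesticus, Ailuropoda_rubra, Anas_montanus, Ateles_major, Brassica_palustris, Canis_elegans, Cricetus_nanus, Culex_longipes, Cuon_domesticus, Enhydra_viridis, Homo_maculatus, Hordeum_bicolor, Kluyveromyces_elegans, Lycaon_sapiens, Macaca_arenarius, Meleagris_sapiens, Melursus_brevicauda, Microtus_robustus, Picea_domesticus, Rattus_montanus, Sinapis_australis, Solenopsis_orientalis, Takifugu_nanus, Turdus_domesticus, Ursus_minor, Vulpes_arenarius.

26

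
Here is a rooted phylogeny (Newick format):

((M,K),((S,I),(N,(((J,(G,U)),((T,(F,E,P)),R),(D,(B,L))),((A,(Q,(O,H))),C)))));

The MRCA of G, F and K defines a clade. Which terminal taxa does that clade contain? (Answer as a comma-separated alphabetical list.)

A, B, C, D, E, F, G, H, I, J, K, L, M, N, O, P, Q, R, S, T, U

Tracing G: it sits inside (G,U).
Tracing F: it sits inside (F,E,P).
Tracing K: it sits inside (M,K).
The smallest clade enclosing all 3 is the whole tree (their MRCA is the root), so the answer is all 21 tips in alphabetical order.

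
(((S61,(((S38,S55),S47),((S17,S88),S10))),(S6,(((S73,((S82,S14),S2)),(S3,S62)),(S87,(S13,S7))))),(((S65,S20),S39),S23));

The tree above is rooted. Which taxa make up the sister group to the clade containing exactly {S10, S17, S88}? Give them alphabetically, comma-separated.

S38, S47, S55

The clade containing exactly {S10, S17, S88} attaches to the tree at the node subtending (((S38,S55),S47),((S17,S88),S10)).
The other lineage descending from that same node — the sister group — is ((S38,S55),S47); its 3 tips in alphabetical order are the answer.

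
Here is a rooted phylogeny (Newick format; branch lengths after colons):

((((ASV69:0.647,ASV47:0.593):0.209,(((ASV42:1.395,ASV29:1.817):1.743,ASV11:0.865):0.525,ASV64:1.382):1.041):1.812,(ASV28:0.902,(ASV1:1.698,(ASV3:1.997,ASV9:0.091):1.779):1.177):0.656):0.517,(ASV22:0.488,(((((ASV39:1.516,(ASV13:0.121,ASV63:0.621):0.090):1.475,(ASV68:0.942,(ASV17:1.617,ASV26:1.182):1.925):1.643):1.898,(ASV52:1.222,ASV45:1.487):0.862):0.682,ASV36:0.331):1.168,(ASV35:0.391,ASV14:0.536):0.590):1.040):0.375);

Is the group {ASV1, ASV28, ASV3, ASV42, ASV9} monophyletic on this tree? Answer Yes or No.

The MRCA of the listed taxa subtends (((ASV69,ASV47),(((ASV42,ASV29),ASV11),ASV64)),(ASV28,(ASV1,(ASV3,ASV9)))).
That clade also contains ASV11, ASV29, ASV47, ASV64, ASV69, which are not in the proposed group, so the group is not monophyletic.

No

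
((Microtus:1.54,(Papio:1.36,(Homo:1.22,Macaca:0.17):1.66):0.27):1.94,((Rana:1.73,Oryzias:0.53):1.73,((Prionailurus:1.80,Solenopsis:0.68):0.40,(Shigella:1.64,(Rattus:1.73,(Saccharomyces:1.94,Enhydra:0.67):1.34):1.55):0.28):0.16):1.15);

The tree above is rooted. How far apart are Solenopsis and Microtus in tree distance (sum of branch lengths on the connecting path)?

The path runs Solenopsis → … → MRCA → … → Microtus; the MRCA is the root of the tree.
Branch lengths along that path: 0.68 + 0.40 + 0.16 + 1.15 + 1.94 + 1.54 = 5.87.

5.87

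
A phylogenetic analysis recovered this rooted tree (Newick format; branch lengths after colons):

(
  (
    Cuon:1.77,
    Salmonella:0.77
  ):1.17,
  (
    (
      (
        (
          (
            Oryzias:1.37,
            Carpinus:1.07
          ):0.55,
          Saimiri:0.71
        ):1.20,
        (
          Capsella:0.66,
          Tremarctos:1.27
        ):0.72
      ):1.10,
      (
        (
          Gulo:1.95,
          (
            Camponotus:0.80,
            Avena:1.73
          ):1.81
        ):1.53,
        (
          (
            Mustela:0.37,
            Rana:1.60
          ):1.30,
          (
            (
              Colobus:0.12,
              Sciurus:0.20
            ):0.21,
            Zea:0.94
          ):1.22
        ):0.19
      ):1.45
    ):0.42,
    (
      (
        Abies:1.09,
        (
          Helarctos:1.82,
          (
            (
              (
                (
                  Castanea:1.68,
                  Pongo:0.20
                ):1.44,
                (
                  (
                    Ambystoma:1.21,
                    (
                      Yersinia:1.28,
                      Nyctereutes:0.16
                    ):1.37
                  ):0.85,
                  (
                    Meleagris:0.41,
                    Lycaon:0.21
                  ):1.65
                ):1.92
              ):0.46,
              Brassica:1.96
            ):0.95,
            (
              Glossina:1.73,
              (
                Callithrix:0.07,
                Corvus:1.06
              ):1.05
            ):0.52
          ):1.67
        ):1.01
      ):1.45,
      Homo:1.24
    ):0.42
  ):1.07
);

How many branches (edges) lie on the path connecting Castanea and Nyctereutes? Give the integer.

6

The MRCA of Castanea and Nyctereutes is the node subtending ((Castanea,Pongo),((Ambystoma,(Yersinia,Nyctereutes)),(Meleagris,Lycaon))).
From Castanea up to that node: 2 branches. From Nyctereutes up to the same node: 4 branches. Total: 2 + 4 = 6.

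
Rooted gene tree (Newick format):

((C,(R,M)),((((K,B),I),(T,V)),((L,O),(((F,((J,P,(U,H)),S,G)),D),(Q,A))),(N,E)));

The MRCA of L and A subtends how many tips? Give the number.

12

The MRCA of L and A is the node subtending ((L,O),(((F,((J,P,(U,H)),S,G)),D),(Q,A))).
That clade contains 12 terminal taxa: A, D, F, G, H, J, L, O, P, Q, S, U.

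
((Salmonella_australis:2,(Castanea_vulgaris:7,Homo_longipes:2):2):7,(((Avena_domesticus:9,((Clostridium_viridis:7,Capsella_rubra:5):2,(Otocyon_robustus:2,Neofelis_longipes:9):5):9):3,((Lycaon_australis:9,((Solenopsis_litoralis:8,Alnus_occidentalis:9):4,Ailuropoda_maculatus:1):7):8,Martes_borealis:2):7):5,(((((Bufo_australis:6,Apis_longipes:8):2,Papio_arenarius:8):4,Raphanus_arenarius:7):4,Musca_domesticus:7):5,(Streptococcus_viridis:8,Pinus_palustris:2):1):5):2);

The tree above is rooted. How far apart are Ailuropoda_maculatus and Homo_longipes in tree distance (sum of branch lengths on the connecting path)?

The path runs Ailuropoda_maculatus → … → MRCA → … → Homo_longipes; the MRCA is the root of the tree.
Branch lengths along that path: 1 + 7 + 8 + 7 + 5 + 2 + 7 + 2 + 2 = 41.

41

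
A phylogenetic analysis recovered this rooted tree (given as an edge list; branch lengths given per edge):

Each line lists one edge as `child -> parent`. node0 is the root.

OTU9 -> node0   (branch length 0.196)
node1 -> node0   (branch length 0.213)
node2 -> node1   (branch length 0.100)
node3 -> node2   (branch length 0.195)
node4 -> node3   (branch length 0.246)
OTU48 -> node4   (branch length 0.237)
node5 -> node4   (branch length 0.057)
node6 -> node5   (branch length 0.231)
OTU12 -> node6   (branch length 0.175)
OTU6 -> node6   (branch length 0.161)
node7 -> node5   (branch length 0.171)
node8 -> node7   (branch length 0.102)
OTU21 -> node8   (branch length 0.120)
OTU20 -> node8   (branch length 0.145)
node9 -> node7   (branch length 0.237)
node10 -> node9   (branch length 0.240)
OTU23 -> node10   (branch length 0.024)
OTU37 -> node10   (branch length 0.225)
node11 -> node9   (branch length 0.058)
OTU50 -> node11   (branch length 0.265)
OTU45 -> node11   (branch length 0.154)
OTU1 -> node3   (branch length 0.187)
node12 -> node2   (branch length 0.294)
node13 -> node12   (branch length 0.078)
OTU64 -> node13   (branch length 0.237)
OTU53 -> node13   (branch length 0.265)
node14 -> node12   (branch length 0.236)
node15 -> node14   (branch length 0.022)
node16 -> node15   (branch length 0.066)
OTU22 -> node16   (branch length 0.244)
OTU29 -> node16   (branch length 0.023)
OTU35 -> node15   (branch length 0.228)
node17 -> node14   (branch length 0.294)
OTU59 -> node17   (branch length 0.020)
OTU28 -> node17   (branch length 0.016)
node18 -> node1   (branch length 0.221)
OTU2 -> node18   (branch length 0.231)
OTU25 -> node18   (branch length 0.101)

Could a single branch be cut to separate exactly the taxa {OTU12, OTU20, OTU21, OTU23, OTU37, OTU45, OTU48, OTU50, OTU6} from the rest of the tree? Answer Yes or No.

The most recent common ancestor of these taxa subtends (OTU48,((OTU12,OTU6),((OTU21,OTU20),((OTU23,OTU37),(OTU50,OTU45))))).
That clade has exactly 9 tips — every listed taxon and nothing else — so the group is monophyletic.

Yes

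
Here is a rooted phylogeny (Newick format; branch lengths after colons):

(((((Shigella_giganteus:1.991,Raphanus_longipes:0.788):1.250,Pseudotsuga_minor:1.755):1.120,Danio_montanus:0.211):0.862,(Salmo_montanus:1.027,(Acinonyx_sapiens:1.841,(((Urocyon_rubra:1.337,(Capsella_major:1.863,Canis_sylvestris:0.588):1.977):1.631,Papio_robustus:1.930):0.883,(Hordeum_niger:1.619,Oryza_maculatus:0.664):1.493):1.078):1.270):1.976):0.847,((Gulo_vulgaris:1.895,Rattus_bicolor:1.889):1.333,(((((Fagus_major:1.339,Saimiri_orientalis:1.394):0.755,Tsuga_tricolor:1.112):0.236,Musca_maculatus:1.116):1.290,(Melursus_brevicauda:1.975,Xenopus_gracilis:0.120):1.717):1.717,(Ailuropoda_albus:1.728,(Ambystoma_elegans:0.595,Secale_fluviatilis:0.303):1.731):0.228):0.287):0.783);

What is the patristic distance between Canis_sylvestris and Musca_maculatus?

15.443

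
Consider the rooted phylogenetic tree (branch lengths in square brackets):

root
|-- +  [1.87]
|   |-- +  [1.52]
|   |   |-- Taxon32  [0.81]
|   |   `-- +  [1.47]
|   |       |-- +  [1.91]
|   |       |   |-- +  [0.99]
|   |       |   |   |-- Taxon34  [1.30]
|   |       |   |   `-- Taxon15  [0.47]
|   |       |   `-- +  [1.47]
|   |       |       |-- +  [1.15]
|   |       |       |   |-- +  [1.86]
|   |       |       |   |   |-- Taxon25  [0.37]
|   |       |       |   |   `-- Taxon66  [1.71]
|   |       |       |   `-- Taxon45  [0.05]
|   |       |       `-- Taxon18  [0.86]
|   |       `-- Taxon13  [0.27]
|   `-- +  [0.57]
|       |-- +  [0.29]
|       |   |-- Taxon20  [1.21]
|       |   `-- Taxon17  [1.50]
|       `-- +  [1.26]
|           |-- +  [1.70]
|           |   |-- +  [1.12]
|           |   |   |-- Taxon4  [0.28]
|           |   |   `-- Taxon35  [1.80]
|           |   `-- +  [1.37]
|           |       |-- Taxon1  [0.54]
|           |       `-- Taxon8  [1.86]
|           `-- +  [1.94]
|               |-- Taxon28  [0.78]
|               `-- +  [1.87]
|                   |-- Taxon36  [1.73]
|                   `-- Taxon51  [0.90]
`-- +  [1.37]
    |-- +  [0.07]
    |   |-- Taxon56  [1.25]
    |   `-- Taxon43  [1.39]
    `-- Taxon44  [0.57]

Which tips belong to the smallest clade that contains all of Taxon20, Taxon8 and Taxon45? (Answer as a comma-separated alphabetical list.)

Tracing Taxon20: it sits inside (Taxon20,Taxon17).
Tracing Taxon8: it sits inside (Taxon1,Taxon8).
Tracing Taxon45: it sits inside ((Taxon25,Taxon66),Taxon45).
The smallest clade enclosing all 3 is ((Taxon32,(((Taxon34,Taxon15),(((Taxon25,Taxon66),Taxon45),Taxon18)),Taxon13)),((Taxon20,Taxon17),(((Taxon4,Taxon35),(Taxon1,Taxon8)),(Taxon28,(Taxon36,Taxon51))))); the answer is its 17 terminal taxa in alphabetical order.

Taxon1, Taxon13, Taxon15, Taxon17, Taxon18, Taxon20, Taxon25, Taxon28, Taxon32, Taxon34, Taxon35, Taxon36, Taxon4, Taxon45, Taxon51, Taxon66, Taxon8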